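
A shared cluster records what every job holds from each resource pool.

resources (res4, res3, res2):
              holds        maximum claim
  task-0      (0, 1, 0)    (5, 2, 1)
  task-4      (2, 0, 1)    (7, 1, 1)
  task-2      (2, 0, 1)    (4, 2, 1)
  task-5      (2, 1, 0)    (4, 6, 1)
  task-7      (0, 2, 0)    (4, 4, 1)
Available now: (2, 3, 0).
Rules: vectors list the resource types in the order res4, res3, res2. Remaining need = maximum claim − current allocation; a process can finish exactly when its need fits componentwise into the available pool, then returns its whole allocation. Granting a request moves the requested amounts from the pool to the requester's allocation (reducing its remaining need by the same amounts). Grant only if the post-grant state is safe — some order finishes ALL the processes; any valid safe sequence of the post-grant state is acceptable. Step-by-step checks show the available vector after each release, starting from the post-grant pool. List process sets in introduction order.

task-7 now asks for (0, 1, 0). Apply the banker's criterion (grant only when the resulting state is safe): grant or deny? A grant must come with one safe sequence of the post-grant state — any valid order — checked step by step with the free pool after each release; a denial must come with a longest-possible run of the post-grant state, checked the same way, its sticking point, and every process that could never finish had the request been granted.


GRANT: granting preserves safety; a valid post-grant sequence is task-2, task-7, task-5, task-0, task-4.
Key observation: the grant leaves (2, 2, 0) free — enough for task-2, whose release restarts the cascade.
Check on the post-grant state, step by step:
  pool = (2, 2, 0)
  task-2: need (2, 2, 0) fits (2, 2, 0); releases (2, 0, 1), pool now (4, 2, 1)
  task-7: need (4, 1, 1) fits (4, 2, 1); releases (0, 3, 0), pool now (4, 5, 1)
  task-5: need (2, 5, 1) fits (4, 5, 1); releases (2, 1, 0), pool now (6, 6, 1)
  task-0: need (5, 1, 1) fits (6, 6, 1); releases (0, 1, 0), pool now (6, 7, 1)
  task-4: need (5, 1, 0) fits (6, 7, 1); releases (2, 0, 1), pool now (8, 7, 2)


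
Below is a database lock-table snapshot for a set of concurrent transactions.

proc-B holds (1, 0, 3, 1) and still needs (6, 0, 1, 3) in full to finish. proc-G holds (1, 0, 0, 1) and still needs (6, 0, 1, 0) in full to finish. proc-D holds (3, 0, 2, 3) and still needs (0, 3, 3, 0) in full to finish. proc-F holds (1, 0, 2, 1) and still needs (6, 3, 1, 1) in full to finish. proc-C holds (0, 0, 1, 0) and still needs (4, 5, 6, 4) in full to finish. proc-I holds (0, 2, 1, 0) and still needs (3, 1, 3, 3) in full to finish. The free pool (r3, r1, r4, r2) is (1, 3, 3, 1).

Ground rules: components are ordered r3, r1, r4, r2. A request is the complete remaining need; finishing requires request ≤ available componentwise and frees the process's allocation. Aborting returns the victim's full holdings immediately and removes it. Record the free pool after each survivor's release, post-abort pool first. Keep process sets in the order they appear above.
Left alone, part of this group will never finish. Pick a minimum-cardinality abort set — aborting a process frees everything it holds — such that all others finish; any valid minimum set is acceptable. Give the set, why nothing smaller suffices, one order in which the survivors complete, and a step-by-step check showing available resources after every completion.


Minimum abort set: proc-B and proc-G.
Key observation: proc-F was stuck for good until proc-B and proc-G gave back (2, 0, 3, 2); in the order shown it finishes at step 4.
Minimality, checking each single-abort alternative: proc-B alone leaves proc-G blocked (short on r3); proc-G alone leaves proc-B blocked (short on r3); proc-D alone leaves proc-B blocked (short on r3); proc-F alone leaves proc-B blocked (short on r3); proc-C alone leaves proc-B blocked (short on r3); proc-I alone leaves proc-B blocked (short on r3).
One survivor order: proc-I, proc-D, proc-C, proc-F. Step-by-step check (post-abort pool first):
  pool = (3, 3, 6, 3)
  run proc-I (needs (3, 1, 3, 3), free (3, 3, 6, 3)); after release of (0, 2, 1, 0) the pool is (3, 5, 7, 3)
  run proc-D (needs (0, 3, 3, 0), free (3, 5, 7, 3)); after release of (3, 0, 2, 3) the pool is (6, 5, 9, 6)
  run proc-C (needs (4, 5, 6, 4), free (6, 5, 9, 6)); after release of (0, 0, 1, 0) the pool is (6, 5, 10, 6)
  run proc-F (needs (6, 3, 1, 1), free (6, 5, 10, 6)); after release of (1, 0, 2, 1) the pool is (7, 5, 12, 7)


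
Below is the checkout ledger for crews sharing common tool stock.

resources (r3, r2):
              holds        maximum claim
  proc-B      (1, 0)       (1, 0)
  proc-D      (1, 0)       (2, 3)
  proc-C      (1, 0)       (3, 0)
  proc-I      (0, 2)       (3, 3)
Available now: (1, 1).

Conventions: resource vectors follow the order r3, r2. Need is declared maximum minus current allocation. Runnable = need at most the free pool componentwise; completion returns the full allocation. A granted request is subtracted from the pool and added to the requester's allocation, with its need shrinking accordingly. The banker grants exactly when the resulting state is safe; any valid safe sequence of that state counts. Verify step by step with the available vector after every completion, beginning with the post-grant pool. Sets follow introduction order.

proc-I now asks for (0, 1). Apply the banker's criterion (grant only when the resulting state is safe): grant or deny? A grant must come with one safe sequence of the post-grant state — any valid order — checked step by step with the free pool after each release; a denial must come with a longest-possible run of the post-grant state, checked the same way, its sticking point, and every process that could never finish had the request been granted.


GRANT. The post-grant state is safe; one safe sequence: proc-B, proc-C, proc-I, proc-D.
Key observation: post-grant, (1, 0) remains, and an order beginning with proc-B completes everyone.
Verifying the post-grant state step by step:
  pool = (1, 0)
  run proc-B (needs (0, 0), free (1, 0)); after release of (1, 0) the pool is (2, 0)
  run proc-C (needs (2, 0), free (2, 0)); after release of (1, 0) the pool is (3, 0)
  run proc-I (needs (3, 0), free (3, 0)); after release of (0, 3) the pool is (3, 3)
  run proc-D (needs (1, 3), free (3, 3)); after release of (1, 0) the pool is (4, 3)


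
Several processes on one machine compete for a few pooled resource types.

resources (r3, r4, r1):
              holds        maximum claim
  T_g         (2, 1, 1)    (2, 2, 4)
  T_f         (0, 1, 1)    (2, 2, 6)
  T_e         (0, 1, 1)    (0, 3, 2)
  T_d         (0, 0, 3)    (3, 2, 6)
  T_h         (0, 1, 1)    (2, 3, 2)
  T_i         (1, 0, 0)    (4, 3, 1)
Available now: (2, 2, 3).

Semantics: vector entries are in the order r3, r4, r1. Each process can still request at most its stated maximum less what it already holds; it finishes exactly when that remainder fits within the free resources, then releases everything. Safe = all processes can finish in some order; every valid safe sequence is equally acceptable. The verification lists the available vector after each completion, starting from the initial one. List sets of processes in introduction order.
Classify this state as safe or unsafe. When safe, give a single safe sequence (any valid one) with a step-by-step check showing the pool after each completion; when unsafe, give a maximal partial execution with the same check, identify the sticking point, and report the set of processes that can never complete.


The state is SAFE; one workable sequence: T_h, T_g, T_d, T_i, T_f, T_e.
Key observation: the order's first zero-slack moment is T_h ((2, 2, 1) needed, (2, 2, 3) free — a requested resource with nothing to spare).
Check, step by step:
  pool = (2, 2, 3)
  T_h: need (2, 2, 1) fits (2, 2, 3); releases (0, 1, 1), pool now (2, 3, 4)
  T_g: need (0, 1, 3) fits (2, 3, 4); releases (2, 1, 1), pool now (4, 4, 5)
  T_d: need (3, 2, 3) fits (4, 4, 5); releases (0, 0, 3), pool now (4, 4, 8)
  T_i: need (3, 3, 1) fits (4, 4, 8); releases (1, 0, 0), pool now (5, 4, 8)
  T_f: need (2, 1, 5) fits (5, 4, 8); releases (0, 1, 1), pool now (5, 5, 9)
  T_e: need (0, 2, 1) fits (5, 5, 9); releases (0, 1, 1), pool now (5, 6, 10)


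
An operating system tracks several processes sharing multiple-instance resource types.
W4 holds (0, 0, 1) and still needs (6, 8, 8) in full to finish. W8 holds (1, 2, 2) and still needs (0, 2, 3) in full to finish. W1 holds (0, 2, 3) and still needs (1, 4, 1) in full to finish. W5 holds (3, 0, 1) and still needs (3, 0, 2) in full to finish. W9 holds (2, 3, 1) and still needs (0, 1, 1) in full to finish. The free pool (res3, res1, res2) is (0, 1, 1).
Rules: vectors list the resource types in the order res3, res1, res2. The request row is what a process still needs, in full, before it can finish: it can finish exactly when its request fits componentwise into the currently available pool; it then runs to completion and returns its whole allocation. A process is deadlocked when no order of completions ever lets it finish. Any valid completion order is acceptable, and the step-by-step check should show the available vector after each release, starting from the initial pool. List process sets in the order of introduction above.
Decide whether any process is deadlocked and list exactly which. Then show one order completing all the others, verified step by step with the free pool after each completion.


Nothing here is deadlocked.
Key observation: there is always a runnable process — W9 first — so the state unwinds completely.
One completion order for the rest: W9, W1, W8, W5, W4. Verifying each step:
  pool = (0, 1, 1)
  run W9 (needs (0, 1, 1), free (0, 1, 1)); after release of (2, 3, 1) the pool is (2, 4, 2)
  run W1 (needs (1, 4, 1), free (2, 4, 2)); after release of (0, 2, 3) the pool is (2, 6, 5)
  run W8 (needs (0, 2, 3), free (2, 6, 5)); after release of (1, 2, 2) the pool is (3, 8, 7)
  run W5 (needs (3, 0, 2), free (3, 8, 7)); after release of (3, 0, 1) the pool is (6, 8, 8)
  run W4 (needs (6, 8, 8), free (6, 8, 8)); after release of (0, 0, 1) the pool is (6, 8, 9)


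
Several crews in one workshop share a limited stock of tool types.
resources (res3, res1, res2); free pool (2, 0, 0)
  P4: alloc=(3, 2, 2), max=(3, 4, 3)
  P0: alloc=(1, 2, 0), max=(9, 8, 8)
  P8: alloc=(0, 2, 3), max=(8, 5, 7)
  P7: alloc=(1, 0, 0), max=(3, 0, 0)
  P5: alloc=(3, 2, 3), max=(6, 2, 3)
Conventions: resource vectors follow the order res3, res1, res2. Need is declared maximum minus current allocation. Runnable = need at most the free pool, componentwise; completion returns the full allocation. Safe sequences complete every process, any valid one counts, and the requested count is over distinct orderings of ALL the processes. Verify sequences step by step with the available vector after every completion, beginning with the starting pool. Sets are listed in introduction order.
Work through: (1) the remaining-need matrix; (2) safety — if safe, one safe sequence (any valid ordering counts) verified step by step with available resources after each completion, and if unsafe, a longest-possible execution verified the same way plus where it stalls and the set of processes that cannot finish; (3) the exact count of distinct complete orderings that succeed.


(1) Remaining need (order res3, res1, res2):
  P4: (0, 2, 1)
  P0: (8, 6, 8)
  P8: (8, 3, 4)
  P7: (2, 0, 0)
  P5: (3, 0, 0)
(2) SAFE, for example via the order P7, P5, P4, P8, P0.
Key observation: at P7 the run first touches a limit — (2, 0, 0) against (2, 0, 0), exact on a resource it actually requests.
Verifying each step:
  pool = (2, 0, 0)
  P7: need (2, 0, 0) fits (2, 0, 0); releases (1, 0, 0), pool now (3, 0, 0)
  P5: need (3, 0, 0) fits (3, 0, 0); releases (3, 2, 3), pool now (6, 2, 3)
  P4: need (0, 2, 1) fits (6, 2, 3); releases (3, 2, 2), pool now (9, 4, 5)
  P8: need (8, 3, 4) fits (9, 4, 5); releases (0, 2, 3), pool now (9, 6, 8)
  P0: need (8, 6, 8) fits (9, 6, 8); releases (1, 2, 0), pool now (10, 8, 8)
(3) Precisely 1 of the possible complete orderings is a safe sequence.


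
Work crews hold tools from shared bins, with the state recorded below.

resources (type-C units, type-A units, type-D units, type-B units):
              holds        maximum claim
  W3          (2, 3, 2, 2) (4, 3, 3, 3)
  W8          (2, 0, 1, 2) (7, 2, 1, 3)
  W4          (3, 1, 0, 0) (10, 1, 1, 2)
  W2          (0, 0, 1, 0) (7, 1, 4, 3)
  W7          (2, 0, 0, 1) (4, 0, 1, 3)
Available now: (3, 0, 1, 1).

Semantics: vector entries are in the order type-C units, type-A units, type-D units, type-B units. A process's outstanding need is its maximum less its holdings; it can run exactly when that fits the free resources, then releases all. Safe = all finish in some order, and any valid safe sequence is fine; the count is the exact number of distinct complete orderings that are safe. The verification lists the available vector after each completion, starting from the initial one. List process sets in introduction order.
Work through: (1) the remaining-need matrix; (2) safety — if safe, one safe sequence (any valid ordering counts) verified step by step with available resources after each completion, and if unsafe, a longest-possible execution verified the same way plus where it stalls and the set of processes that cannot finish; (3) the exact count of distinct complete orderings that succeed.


(1) Need matrix, components ordered type-C units, type-A units, type-D units, type-B units:
  W3: (2, 0, 1, 1)
  W8: (5, 2, 0, 1)
  W4: (7, 0, 1, 2)
  W2: (7, 1, 3, 3)
  W7: (2, 0, 1, 2)
(2) SAFE. One safe sequence: W3, W7, W4, W8, W2.
Key observation: the order's first zero-slack moment is W3 ((2, 0, 1, 1) needed, (3, 0, 1, 1) free — a requested resource with nothing to spare).
Walking it through:
  pool = (3, 0, 1, 1)
  W3 needs (2, 0, 1, 1) <= (3, 0, 1, 1) -> finishes; pool += (2, 3, 2, 2) = (5, 3, 3, 3)
  W7 needs (2, 0, 1, 2) <= (5, 3, 3, 3) -> finishes; pool += (2, 0, 0, 1) = (7, 3, 3, 4)
  W4 needs (7, 0, 1, 2) <= (7, 3, 3, 4) -> finishes; pool += (3, 1, 0, 0) = (10, 4, 3, 4)
  W8 needs (5, 2, 0, 1) <= (10, 4, 3, 4) -> finishes; pool += (2, 0, 1, 2) = (12, 4, 4, 6)
  W2 needs (7, 1, 3, 3) <= (12, 4, 4, 6) -> finishes; pool += (0, 0, 1, 0) = (12, 4, 5, 6)
(3) Precisely 12 of the possible complete orderings are safe sequences.


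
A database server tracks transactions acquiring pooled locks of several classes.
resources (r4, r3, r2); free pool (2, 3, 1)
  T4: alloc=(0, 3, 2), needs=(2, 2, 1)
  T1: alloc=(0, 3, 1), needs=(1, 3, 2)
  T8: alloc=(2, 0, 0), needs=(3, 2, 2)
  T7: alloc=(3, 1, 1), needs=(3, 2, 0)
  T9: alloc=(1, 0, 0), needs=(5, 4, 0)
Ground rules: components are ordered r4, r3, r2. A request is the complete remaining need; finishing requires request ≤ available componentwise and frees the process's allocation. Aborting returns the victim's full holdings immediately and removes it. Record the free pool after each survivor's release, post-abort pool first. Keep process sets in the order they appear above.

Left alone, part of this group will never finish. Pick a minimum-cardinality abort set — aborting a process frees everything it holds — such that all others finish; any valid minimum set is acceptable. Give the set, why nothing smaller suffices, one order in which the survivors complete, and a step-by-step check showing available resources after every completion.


Abort T7.
Key observation: the deadlocked T8 becomes finishable only because T7 released (3, 1, 1); it completes at step 1 below.
Minimality: the empty abort set fails — the state is deadlocked as it stands.
One survivor order: T8, T1, T9, T4. Walking it through (post-abort pool first):
  pool = (5, 4, 2)
  T8 needs (3, 2, 2) <= (5, 4, 2) -> finishes; pool += (2, 0, 0) = (7, 4, 2)
  T1 needs (1, 3, 2) <= (7, 4, 2) -> finishes; pool += (0, 3, 1) = (7, 7, 3)
  T9 needs (5, 4, 0) <= (7, 7, 3) -> finishes; pool += (1, 0, 0) = (8, 7, 3)
  T4 needs (2, 2, 1) <= (8, 7, 3) -> finishes; pool += (0, 3, 2) = (8, 10, 5)


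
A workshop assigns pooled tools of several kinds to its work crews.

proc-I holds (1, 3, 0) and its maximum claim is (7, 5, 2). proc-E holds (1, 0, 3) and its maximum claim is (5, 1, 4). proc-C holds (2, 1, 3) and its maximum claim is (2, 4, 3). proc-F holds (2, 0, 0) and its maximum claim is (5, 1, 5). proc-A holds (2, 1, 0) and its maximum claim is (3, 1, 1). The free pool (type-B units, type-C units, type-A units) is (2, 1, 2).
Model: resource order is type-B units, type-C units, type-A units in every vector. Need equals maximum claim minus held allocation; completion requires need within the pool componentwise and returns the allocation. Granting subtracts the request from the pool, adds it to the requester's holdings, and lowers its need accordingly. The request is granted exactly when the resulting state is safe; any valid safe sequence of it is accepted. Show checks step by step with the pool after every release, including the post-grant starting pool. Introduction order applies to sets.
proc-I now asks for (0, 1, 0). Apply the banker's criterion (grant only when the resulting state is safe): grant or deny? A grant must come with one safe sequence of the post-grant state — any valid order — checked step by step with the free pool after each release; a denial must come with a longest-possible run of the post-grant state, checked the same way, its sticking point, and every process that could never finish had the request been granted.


GRANT. The post-grant state is safe; one safe sequence: proc-A, proc-E, proc-F, proc-I, proc-C.
Key observation: the transfer keeps a workable pool ((2, 0, 2)); proc-A starts the safe sequence.
Verifying the post-grant state step by step:
  pool = (2, 0, 2)
  proc-A: need (1, 0, 1) fits (2, 0, 2); releases (2, 1, 0), pool now (4, 1, 2)
  proc-E: need (4, 1, 1) fits (4, 1, 2); releases (1, 0, 3), pool now (5, 1, 5)
  proc-F: need (3, 1, 5) fits (5, 1, 5); releases (2, 0, 0), pool now (7, 1, 5)
  proc-I: need (6, 1, 2) fits (7, 1, 5); releases (1, 4, 0), pool now (8, 5, 5)
  proc-C: need (0, 3, 0) fits (8, 5, 5); releases (2, 1, 3), pool now (10, 6, 8)


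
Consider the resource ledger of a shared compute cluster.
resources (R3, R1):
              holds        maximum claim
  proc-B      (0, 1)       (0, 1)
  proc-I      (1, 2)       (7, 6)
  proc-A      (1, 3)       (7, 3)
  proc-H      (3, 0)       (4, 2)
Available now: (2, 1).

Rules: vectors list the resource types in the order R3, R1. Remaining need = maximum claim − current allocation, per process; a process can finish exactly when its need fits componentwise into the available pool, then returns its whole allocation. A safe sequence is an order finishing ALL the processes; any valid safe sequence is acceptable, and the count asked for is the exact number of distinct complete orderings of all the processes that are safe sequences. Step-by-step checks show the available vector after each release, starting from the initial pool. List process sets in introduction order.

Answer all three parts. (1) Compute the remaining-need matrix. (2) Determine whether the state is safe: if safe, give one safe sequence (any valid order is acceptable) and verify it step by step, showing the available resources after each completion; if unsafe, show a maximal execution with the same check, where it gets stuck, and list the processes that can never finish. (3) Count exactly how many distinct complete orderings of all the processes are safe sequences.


(1) Outstanding need per process (order R3, R1):
  proc-B: (0, 0)
  proc-I: (6, 4)
  proc-A: (6, 0)
  proc-H: (1, 2)
(2) UNSAFE.
Key observation: proc-B, proc-H can finish, but then (5, 2) is all there is, and the blocked group's R3 demands exceed it.
Going as far as possible: proc-B, proc-H; after that, nothing fits. Walking it through:
  pool = (2, 1)
  proc-B: need (0, 0) fits (2, 1); releases (0, 1), pool now (2, 2)
  proc-H: need (1, 2) fits (2, 2); releases (3, 0), pool now (5, 2)
  proc-I cannot run: need (6, 4) vs free (5, 2) (insufficient R3 and R1)
  proc-A cannot run: need (6, 0) vs free (5, 2) (insufficient R3)
Permanently blocked: proc-I and proc-A.
(3) Exactly 0 of the possible complete orderings are safe sequences.


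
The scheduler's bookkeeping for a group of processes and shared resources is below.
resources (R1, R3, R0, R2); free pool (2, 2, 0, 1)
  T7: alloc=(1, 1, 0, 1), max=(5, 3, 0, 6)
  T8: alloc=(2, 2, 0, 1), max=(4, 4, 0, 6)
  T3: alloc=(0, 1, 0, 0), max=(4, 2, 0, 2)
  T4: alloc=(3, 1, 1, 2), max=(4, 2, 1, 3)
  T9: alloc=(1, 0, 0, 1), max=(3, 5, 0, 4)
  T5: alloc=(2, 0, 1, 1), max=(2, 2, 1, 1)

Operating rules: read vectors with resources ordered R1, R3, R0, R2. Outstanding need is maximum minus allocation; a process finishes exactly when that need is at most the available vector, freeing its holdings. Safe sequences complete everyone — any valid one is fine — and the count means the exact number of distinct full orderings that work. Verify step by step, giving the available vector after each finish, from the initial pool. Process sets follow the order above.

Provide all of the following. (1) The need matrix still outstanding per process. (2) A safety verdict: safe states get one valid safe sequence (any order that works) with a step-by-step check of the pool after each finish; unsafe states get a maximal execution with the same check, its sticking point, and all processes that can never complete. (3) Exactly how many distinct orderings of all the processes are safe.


(1) Remaining need (order R1, R3, R0, R2):
  T7: (4, 2, 0, 5)
  T8: (2, 2, 0, 5)
  T3: (4, 1, 0, 2)
  T4: (1, 1, 0, 1)
  T9: (2, 5, 0, 3)
  T5: (0, 2, 0, 0)
(2) The state is UNSAFE.
Key observation: after T5, T4, T3 the pool peaks at (7, 4, 2, 4), and each blocked process is short somewhere: T7 on R2; T8 on R2; T9 on R3.
A maximal execution: T5, T4, T3 — then nothing else fits. Verifying each step:
  pool = (2, 2, 0, 1)
  run T5 (needs (0, 2, 0, 0), free (2, 2, 0, 1)); after release of (2, 0, 1, 1) the pool is (4, 2, 1, 2)
  run T4 (needs (1, 1, 0, 1), free (4, 2, 1, 2)); after release of (3, 1, 1, 2) the pool is (7, 3, 2, 4)
  run T3 (needs (4, 1, 0, 2), free (7, 3, 2, 4)); after release of (0, 1, 0, 0) the pool is (7, 4, 2, 4)
  T7 still needs (4, 2, 0, 5) but only (7, 4, 2, 4) is free — short on R2
  T8 still needs (2, 2, 0, 5) but only (7, 4, 2, 4) is free — short on R2
  T9 still needs (2, 5, 0, 3) but only (7, 4, 2, 4) is free — short on R3
Never able to finish: T7, T8 and T9.
(3) Exactly 0 of the possible complete orderings are safe sequences.


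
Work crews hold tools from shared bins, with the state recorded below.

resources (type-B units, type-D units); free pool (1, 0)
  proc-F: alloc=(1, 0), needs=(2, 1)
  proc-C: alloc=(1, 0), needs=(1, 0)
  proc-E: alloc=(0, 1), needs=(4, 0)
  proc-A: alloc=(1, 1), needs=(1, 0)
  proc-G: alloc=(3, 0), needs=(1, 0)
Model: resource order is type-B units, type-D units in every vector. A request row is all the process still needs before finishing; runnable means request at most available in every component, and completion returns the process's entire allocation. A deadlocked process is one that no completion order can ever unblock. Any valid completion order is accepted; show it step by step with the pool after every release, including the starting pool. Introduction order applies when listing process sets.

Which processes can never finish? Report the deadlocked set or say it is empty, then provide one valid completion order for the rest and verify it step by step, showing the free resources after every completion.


The deadlocked set is empty.
Key observation: no deadlock: proc-G fits now, and the freed resources carry the rest through.
A valid finishing order for the others: proc-G, proc-E, proc-F, proc-C, proc-A. Check, step by step:
  pool = (1, 0)
  proc-G: need (1, 0) fits (1, 0); releases (3, 0), pool now (4, 0)
  proc-E: need (4, 0) fits (4, 0); releases (0, 1), pool now (4, 1)
  proc-F: need (2, 1) fits (4, 1); releases (1, 0), pool now (5, 1)
  proc-C: need (1, 0) fits (5, 1); releases (1, 0), pool now (6, 1)
  proc-A: need (1, 0) fits (6, 1); releases (1, 1), pool now (7, 2)


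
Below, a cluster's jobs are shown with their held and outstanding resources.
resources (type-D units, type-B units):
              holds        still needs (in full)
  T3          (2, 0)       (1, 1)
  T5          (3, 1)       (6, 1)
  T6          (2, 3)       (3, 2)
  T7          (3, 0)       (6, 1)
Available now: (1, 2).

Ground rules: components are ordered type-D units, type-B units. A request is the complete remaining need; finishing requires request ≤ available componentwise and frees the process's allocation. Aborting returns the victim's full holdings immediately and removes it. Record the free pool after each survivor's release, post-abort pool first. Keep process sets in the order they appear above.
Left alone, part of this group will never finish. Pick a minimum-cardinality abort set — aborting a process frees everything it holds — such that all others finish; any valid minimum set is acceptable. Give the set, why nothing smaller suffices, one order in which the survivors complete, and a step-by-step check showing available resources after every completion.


Abort T7.
Key observation: T5 was stuck for good until T7 gave back (3, 0); in the order shown it finishes at step 2.
Minimality: the empty abort set fails — the state is deadlocked as it stands.
Survivors finish in the order: T3, T5, T6. Verifying each step (pool after the aborts first):
  pool = (4, 2)
  run T3 (needs (1, 1), free (4, 2)); after release of (2, 0) the pool is (6, 2)
  run T5 (needs (6, 1), free (6, 2)); after release of (3, 1) the pool is (9, 3)
  run T6 (needs (3, 2), free (9, 3)); after release of (2, 3) the pool is (11, 6)


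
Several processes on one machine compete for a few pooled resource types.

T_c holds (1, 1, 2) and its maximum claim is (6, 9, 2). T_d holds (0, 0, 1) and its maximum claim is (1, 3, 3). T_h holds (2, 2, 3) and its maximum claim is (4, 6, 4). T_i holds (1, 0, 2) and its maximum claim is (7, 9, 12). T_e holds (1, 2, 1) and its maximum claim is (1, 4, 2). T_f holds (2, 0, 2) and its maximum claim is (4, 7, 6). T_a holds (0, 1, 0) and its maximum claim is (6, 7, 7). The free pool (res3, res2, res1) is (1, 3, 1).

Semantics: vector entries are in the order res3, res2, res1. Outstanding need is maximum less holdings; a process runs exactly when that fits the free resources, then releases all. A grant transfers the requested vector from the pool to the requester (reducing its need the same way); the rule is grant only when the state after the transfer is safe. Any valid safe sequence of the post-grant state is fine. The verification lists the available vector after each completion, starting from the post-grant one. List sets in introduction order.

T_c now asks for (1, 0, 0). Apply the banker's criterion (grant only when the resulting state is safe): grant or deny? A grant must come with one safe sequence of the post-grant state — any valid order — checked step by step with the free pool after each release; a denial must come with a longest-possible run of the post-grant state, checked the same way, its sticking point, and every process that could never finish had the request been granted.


DENY. Granting would leave the state unsafe.
Key observation: res3 is the bottleneck — with T_e, T_d done the pool holds (1, 5, 3), short of every remaining need.
On the post-grant state, T_e, T_d is a maximal run — nothing extends it. Verifying each step:
  pool = (0, 3, 1)
  run T_e (needs (0, 2, 1), free (0, 3, 1)); after release of (1, 2, 1) the pool is (1, 5, 2)
  run T_d (needs (1, 3, 2), free (1, 5, 2)); after release of (0, 0, 1) the pool is (1, 5, 3)
  blocked: T_c wants (4, 8, 0), pool (1, 5, 3) — not enough res3 and res2
  blocked: T_h wants (2, 4, 1), pool (1, 5, 3) — not enough res3
  blocked: T_i wants (6, 9, 10), pool (1, 5, 3) — not enough res3, res2 and res1
  blocked: T_f wants (2, 7, 4), pool (1, 5, 3) — not enough res3, res2 and res1
  blocked: T_a wants (6, 6, 7), pool (1, 5, 3) — not enough res3, res2 and res1
Had the request been granted, T_c, T_h, T_i, T_f and T_a could never finish.


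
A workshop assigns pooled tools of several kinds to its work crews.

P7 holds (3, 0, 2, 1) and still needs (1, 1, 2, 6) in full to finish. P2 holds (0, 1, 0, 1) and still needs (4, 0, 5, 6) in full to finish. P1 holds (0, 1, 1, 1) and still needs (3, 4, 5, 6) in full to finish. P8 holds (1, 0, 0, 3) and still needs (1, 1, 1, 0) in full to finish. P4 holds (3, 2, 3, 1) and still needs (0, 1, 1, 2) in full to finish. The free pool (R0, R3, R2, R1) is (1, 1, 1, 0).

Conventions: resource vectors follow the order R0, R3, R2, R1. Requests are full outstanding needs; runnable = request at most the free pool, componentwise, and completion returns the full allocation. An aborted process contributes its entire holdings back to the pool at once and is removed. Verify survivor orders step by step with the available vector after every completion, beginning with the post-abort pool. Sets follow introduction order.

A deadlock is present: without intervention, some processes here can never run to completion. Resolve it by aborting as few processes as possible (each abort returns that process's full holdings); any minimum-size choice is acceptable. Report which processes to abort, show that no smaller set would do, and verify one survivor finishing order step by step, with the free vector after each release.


The answer: abort P2 and P1.
Key observation: P7 could never have finished before the abort; with (0, 2, 1, 2) returned by P2 and P1, it fits at step 3.
Why nothing smaller works — every single abort fails: P7 alone leaves P2 blocked (short on R1); P2 alone leaves P7 blocked (short on R1); P1 alone leaves P7 blocked (short on R1); P8 alone leaves P7 blocked (short on R1); P4 alone leaves P7 blocked (short on R1).
The survivors complete as P4, P8, P7. Check, step by step (starting from the post-abort pool):
  pool = (1, 3, 2, 2)
  P4: need (0, 1, 1, 2) fits (1, 3, 2, 2); releases (3, 2, 3, 1), pool now (4, 5, 5, 3)
  P8: need (1, 1, 1, 0) fits (4, 5, 5, 3); releases (1, 0, 0, 3), pool now (5, 5, 5, 6)
  P7: need (1, 1, 2, 6) fits (5, 5, 5, 6); releases (3, 0, 2, 1), pool now (8, 5, 7, 7)


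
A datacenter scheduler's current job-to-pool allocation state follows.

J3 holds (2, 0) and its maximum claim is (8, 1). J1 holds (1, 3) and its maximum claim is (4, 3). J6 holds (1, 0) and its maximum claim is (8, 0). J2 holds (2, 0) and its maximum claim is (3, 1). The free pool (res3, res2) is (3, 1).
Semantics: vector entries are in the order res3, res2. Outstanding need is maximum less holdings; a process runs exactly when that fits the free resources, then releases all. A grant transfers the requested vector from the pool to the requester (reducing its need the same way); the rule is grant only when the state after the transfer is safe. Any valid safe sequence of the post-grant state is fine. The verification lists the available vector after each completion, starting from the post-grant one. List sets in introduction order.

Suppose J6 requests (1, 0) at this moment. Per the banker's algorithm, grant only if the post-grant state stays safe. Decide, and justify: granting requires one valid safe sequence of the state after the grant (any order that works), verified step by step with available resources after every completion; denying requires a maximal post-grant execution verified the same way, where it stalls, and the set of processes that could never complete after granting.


DENY: after the grant no complete ordering would exist.
Key observation: the pool after J2, J1 is (5, 4); every surviving request exceeds it in res3, so progress ends there.
After a pretend grant, a maximal execution: J2, J1 — then nothing else fits. Check, step by step:
  pool = (2, 1)
  run J2 (needs (1, 1), free (2, 1)); after release of (2, 0) the pool is (4, 1)
  run J1 (needs (3, 0), free (4, 1)); after release of (1, 3) the pool is (5, 4)
  J3 cannot run: need (6, 1) vs free (5, 4) (insufficient res3)
  J6 cannot run: need (6, 0) vs free (5, 4) (insufficient res3)
Post-grant, the permanently blocked set is J3 and J6.


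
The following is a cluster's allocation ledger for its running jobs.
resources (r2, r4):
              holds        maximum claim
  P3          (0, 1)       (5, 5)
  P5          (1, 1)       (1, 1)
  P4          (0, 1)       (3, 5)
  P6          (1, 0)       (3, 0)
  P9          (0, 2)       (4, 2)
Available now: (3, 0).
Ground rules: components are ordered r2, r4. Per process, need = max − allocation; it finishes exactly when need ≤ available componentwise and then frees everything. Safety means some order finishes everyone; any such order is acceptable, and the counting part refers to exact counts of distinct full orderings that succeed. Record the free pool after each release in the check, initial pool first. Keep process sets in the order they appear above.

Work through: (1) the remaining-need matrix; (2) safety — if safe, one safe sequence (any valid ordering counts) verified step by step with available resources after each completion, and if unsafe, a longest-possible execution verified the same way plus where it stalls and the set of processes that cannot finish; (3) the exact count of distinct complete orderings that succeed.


(1) Outstanding need per process (order r2, r4):
  P3: (5, 4)
  P5: (0, 0)
  P4: (3, 4)
  P6: (2, 0)
  P9: (4, 0)
(2) UNSAFE.
Key observation: the pool after P5, P9, P6 is (5, 3); every surviving request exceeds it in r4, so progress ends there.
A maximal execution: P5, P9, P6 — then nothing else fits. Check, step by step:
  pool = (3, 0)
  P5: need (0, 0) fits (3, 0); releases (1, 1), pool now (4, 1)
  P9: need (4, 0) fits (4, 1); releases (0, 2), pool now (4, 3)
  P6: need (2, 0) fits (4, 3); releases (1, 0), pool now (5, 3)
  P3 cannot run: need (5, 4) vs free (5, 3) (insufficient r4)
  P4 cannot run: need (3, 4) vs free (5, 3) (insufficient r4)
Never able to finish: P3 and P4.
(3) Exactly 0 of the possible complete orderings are safe sequences.


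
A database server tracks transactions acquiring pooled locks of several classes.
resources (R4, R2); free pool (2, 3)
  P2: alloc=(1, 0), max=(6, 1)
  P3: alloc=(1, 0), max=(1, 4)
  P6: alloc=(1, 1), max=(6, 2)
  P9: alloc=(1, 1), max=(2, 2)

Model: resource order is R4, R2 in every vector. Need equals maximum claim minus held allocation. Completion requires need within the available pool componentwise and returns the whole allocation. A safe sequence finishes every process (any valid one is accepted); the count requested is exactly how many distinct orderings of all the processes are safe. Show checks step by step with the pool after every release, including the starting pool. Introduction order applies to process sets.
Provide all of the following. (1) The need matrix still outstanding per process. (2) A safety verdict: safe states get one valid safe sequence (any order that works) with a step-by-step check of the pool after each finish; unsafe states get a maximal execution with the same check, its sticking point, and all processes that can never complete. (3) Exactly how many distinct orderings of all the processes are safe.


(1) Remaining need (order R4, R2):
  P2: (5, 1)
  P3: (0, 4)
  P6: (5, 1)
  P9: (1, 1)
(2) UNSAFE — no complete ordering exists.
Key observation: P9, P3 can finish, but then (4, 4) is all there is, and the blocked group's R4 demands exceed it.
Going as far as possible: P9, P3; after that, nothing fits. Check, step by step:
  pool = (2, 3)
  P9: need (1, 1) fits (2, 3); releases (1, 1), pool now (3, 4)
  P3: need (0, 4) fits (3, 4); releases (1, 0), pool now (4, 4)
  blocked: P2 wants (5, 1), pool (4, 4) — not enough R4
  blocked: P6 wants (5, 1), pool (4, 4) — not enough R4
Permanently blocked: P2 and P6.
(3) Precisely 0 of the possible complete orderings are safe sequences.


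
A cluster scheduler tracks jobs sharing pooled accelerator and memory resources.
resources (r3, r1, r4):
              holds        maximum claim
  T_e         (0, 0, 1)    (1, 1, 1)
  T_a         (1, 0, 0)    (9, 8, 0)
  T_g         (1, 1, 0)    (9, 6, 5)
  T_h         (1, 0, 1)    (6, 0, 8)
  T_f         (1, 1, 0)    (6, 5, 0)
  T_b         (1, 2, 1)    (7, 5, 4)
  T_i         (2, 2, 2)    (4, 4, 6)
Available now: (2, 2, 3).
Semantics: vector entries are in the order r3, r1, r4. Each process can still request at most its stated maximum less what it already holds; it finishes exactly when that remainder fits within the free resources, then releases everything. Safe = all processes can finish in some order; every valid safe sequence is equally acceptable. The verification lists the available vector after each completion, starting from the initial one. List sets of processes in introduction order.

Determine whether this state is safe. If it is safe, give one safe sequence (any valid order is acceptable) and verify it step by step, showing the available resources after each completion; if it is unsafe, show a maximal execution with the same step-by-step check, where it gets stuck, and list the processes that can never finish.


UNSAFE — no complete ordering exists.
Key observation: after T_e, T_i complete, (4, 4, 6) is the best the pool ever gets, yet each leftover process wants more r3.
A maximal execution: T_e, T_i — then nothing else fits. Check, step by step:
  pool = (2, 2, 3)
  T_e: need (1, 1, 0) fits (2, 2, 3); releases (0, 0, 1), pool now (2, 2, 4)
  T_i: need (2, 2, 4) fits (2, 2, 4); releases (2, 2, 2), pool now (4, 4, 6)
  T_a cannot run: need (8, 8, 0) vs free (4, 4, 6) (insufficient r3 and r1)
  T_g cannot run: need (8, 5, 5) vs free (4, 4, 6) (insufficient r3 and r1)
  T_h cannot run: need (5, 0, 7) vs free (4, 4, 6) (insufficient r3 and r4)
  T_f cannot run: need (5, 4, 0) vs free (4, 4, 6) (insufficient r3)
  T_b cannot run: need (6, 3, 3) vs free (4, 4, 6) (insufficient r3)
Processes that can never finish: T_a, T_g, T_h, T_f and T_b.


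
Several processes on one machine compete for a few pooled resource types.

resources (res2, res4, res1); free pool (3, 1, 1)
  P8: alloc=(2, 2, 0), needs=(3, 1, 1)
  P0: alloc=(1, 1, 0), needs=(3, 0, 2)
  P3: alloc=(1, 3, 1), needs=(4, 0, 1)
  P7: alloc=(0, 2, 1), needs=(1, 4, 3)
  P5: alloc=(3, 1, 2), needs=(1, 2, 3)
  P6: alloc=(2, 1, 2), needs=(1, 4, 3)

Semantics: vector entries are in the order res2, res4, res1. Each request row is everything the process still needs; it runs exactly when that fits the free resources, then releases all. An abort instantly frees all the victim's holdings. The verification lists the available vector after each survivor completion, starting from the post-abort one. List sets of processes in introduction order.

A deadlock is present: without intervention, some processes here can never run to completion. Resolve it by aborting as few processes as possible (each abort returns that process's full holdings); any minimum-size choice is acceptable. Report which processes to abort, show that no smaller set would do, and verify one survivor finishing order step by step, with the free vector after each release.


The answer: abort P5.
Key observation: the deadlocked P6 becomes finishable only because P5 released (3, 1, 2); it completes at step 2 below.
No smaller set exists: with zero aborts the deadlock remains.
Survivors finish in the order: P8, P6, P0, P7, P3. Check, step by step (pool after the aborts first):
  pool = (6, 2, 3)
  P8: need (3, 1, 1) fits (6, 2, 3); releases (2, 2, 0), pool now (8, 4, 3)
  P6: need (1, 4, 3) fits (8, 4, 3); releases (2, 1, 2), pool now (10, 5, 5)
  P0: need (3, 0, 2) fits (10, 5, 5); releases (1, 1, 0), pool now (11, 6, 5)
  P7: need (1, 4, 3) fits (11, 6, 5); releases (0, 2, 1), pool now (11, 8, 6)
  P3: need (4, 0, 1) fits (11, 8, 6); releases (1, 3, 1), pool now (12, 11, 7)


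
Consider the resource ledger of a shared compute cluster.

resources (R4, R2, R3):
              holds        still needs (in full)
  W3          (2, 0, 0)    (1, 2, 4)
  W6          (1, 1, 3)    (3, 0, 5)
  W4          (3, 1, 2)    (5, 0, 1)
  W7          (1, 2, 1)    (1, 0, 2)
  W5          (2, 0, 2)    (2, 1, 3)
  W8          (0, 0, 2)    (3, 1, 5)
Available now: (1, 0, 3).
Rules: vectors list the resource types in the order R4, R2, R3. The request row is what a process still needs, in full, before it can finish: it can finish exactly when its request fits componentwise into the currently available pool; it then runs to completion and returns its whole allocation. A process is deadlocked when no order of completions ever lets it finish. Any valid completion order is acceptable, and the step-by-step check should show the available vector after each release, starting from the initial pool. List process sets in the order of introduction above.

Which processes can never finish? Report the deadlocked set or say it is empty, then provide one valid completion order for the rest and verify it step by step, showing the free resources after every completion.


The deadlocked set is empty.
Key observation: no deadlock: W7 fits now, and the freed resources carry the rest through.
One completion order for the rest: W7, W5, W6, W8, W3, W4. Verifying each step:
  pool = (1, 0, 3)
  W7: need (1, 0, 2) fits (1, 0, 3); releases (1, 2, 1), pool now (2, 2, 4)
  W5: need (2, 1, 3) fits (2, 2, 4); releases (2, 0, 2), pool now (4, 2, 6)
  W6: need (3, 0, 5) fits (4, 2, 6); releases (1, 1, 3), pool now (5, 3, 9)
  W8: need (3, 1, 5) fits (5, 3, 9); releases (0, 0, 2), pool now (5, 3, 11)
  W3: need (1, 2, 4) fits (5, 3, 11); releases (2, 0, 0), pool now (7, 3, 11)
  W4: need (5, 0, 1) fits (7, 3, 11); releases (3, 1, 2), pool now (10, 4, 13)
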